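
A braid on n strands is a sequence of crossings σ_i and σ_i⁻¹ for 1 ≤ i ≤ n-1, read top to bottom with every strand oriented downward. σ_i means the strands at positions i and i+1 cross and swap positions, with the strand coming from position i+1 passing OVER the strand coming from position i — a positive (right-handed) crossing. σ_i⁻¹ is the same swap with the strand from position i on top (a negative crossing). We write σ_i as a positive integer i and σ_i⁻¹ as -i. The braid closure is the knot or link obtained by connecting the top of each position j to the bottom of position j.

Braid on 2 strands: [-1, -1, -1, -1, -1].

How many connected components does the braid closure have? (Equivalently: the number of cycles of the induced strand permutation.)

Track the strand permutation on 2 strands, starting from identity.
  step 1: s1^-1 swaps positions 1,2 -> [2 1]
  step 2: s1^-1 swaps positions 1,2 -> [1 2]
  step 3: s1^-1 swaps positions 1,2 -> [2 1]
  step 4: s1^-1 swaps positions 1,2 -> [1 2]
  step 5: s1^-1 swaps positions 1,2 -> [2 1]
Final permutation (position -> original strand): [2 1]
Closure components = cycle count of this permutation = 1.

Answer: 1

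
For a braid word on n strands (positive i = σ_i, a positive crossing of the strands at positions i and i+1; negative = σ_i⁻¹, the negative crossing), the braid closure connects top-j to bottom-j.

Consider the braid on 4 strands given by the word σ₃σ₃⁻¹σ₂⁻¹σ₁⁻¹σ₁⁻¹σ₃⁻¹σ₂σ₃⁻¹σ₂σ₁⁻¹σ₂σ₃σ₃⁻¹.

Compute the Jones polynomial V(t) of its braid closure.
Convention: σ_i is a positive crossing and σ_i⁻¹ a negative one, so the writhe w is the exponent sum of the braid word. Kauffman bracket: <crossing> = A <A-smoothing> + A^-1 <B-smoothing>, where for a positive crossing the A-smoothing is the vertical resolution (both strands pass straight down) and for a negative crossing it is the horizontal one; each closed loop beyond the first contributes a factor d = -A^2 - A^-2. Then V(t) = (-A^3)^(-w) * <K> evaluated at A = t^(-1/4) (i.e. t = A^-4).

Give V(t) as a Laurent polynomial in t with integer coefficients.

The presented braid s3 s3^-1 s2^-1 s1^-1 s1^-1 s3^-1 s2 s3^-1 s2 s1^-1 s2 s3 s3^-1 on 4 strands reduces by inverse Markov moves (closure unchanged at each step):
  Deconjugate: the word is γ·β·γ⁻¹ with γ = s3 (prefix) and γ⁻¹ = s3^-1 (suffix); strip both.
  Deconjugate: the word is γ·β·γ⁻¹ with γ = s3^-1 (prefix) and γ⁻¹ = s3 (suffix); strip both.
  Deconjugate: the word is γ·β·γ⁻¹ with γ = s2^-1 (prefix) and γ⁻¹ = s2 (suffix); strip both.
Reduced to β = s1^-1 s1^-1 s3^-1 s2 s3^-1 s2 s1^-1 on 4 strands, 7 crossings.
Compute on β:
Braid: s1^-1 s1^-1 s3^-1 s2 s3^-1 s2 s1^-1 on 4 strands, 7 crossings.
Writhe w = (#positive) - (#negative) = 2 - 5 = -3.
Computing the Kauffman bracket via state sum. There are 2^7 = 128 states.
For each crossing: s=0 is the vertical smoothing, s=1 horizontal. Crossing k contributes A^(sign_k * (1 - 2*s_k)); loop factor d = -A^2 - A^-2.
Tabulate the states by total A-exponent and number of loops L (A-exp: L × count):
  A^7: L=5 ×1
  A^5: L=4 ×7
  A^3: L=3 ×20, L=5 ×1
  A^1: L=2 ×27, L=4 ×8
  A^-1: L=1 ×15, L=3 ×19, L=5 ×1
  A^-3: L=2 ×17, L=4 ×4
  A^-5: L=3 ×7
  A^-7: L=4 ×1
Each group contributes A^e * Σ count * d^(L-1):
Powers of d = -A^2 - A^-2: d^2 = A^4 + 2 + A^-4; d^3 = -A^6 - 3*A^2 - 3*A^-2 - A^-6; d^4 = A^8 + 4*A^4 + 6 + 4*A^-4 + A^-8.
  A^7 * (d^4) = A^15 + 4*A^11 + 6*A^7 + 4*A^3 + A^-1
  A^5 * (7*d^3) = -7*A^11 - 21*A^7 - 21*A^3 - 7*A^-1
  A^3 * (20*d^2 + d^4) = A^11 + 24*A^7 + 46*A^3 + 24*A^-1 + A^-5
  A^1 * (27*d + 8*d^3) = -8*A^7 - 51*A^3 - 51*A^-1 - 8*A^-5
  A^-1 * (15 + 19*d^2 + d^4) = A^7 + 23*A^3 + 59*A^-1 + 23*A^-5 + A^-9
  A^-3 * (17*d + 4*d^3) = -4*A^3 - 29*A^-1 - 29*A^-5 - 4*A^-9
  A^-5 * (7*d^2) = 7*A^-1 + 14*A^-5 + 7*A^-9
  A^-7 * (d^3) = -A^-1 - 3*A^-5 - 3*A^-9 - A^-13
Summing the groups: <K> = A^15 - 2*A^11 + 2*A^7 - 3*A^3 + 3*A^-1 - 2*A^-5 + A^-9 - A^-13
Normalise by the writhe: (-A^3)^(-w) = (-A^3)^(3) = -A^9, so f(A) = -A^9 * <K> = -A^24 + 2*A^20 - 2*A^16 + 3*A^12 - 3*A^8 + 2*A^4 - 1 + A^-4.
Substitute A = t^(-1/4), i.e. A^e → t^(-e/4): V(t) = t - 1 + 2*t^-1 - 3*t^-2 + 3*t^-3 - 2*t^-4 + 2*t^-5 - t^-6

Answer: t - 1 + 2*t^-1 - 3*t^-2 + 3*t^-3 - 2*t^-4 + 2*t^-5 - t^-6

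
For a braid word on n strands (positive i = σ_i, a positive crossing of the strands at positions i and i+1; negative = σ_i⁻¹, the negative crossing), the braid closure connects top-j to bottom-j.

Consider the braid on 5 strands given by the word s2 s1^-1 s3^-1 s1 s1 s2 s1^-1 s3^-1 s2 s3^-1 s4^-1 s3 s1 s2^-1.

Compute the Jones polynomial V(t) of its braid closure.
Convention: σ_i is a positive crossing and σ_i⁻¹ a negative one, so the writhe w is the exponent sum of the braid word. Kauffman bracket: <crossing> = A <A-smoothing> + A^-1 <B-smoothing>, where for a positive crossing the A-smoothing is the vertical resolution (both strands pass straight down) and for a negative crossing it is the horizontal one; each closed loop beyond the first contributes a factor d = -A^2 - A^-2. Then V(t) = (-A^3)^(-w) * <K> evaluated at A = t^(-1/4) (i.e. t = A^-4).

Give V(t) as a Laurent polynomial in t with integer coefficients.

t^4 - t^3 + t^2 - 2*t + 2 - t^-1 + t^-2

Derivation:
The presented braid s2 s1^-1 s3^-1 s1 s1 s2 s1^-1 s3^-1 s2 s3^-1 s4^-1 s3 s1 s2^-1 on 5 strands reduces by inverse Markov moves (closure unchanged at each step):
  Deconjugate: the word is γ·β·γ⁻¹ with γ = s2 s1^-1 (prefix) and γ⁻¹ = s1 s2^-1 (suffix); strip both.
  Deconjugate: the word is γ·β·γ⁻¹ with γ = s3^-1 (prefix) and γ⁻¹ = s3 (suffix); strip both.
  Destabilize: the word has the form β·s4^-1 where s4^-1 occurs only as the final letter (β ∈ B_4); drop it and the last strand → 4 strands.
Reduced to β = s1 s1 s2 s1^-1 s3^-1 s2 s3^-1 on 4 strands, 7 crossings.
Compute on β:
Braid: s1 s1 s2 s1^-1 s3^-1 s2 s3^-1 on 4 strands, 7 crossings.
Writhe w = (#positive) - (#negative) = 4 - 3 = 1.
Enumerate smoothing states for the bracket polynomial. There are 2^7 = 128 states.
For each crossing: s=0 is the vertical smoothing, s=1 horizontal. Crossing k contributes A^(sign_k * (1 - 2*s_k)); loop factor d = -A^2 - A^-2.
Tabulate the states by total A-exponent and number of loops L (A-exp: L × count):
  A^7: L=3 ×1
  A^5: L=2 ×4, L=4 ×3
  A^3: L=1 ×5, L=3 ×15, L=5 ×1
  A^1: L=2 ×27, L=4 ×8
  A^-1: L=1 ×14, L=3 ×20, L=5 ×1
  A^-3: L=2 ×17, L=4 ×4
  A^-5: L=3 ×7
  A^-7: L=4 ×1
Each group contributes A^e * Σ count * d^(L-1):
Powers of d = -A^2 - A^-2: d^2 = A^4 + 2 + A^-4; d^3 = -A^6 - 3*A^2 - 3*A^-2 - A^-6; d^4 = A^8 + 4*A^4 + 6 + 4*A^-4 + A^-8.
  A^7 * (d^2) = A^11 + 2*A^7 + A^3
  A^5 * (4*d + 3*d^3) = -3*A^11 - 13*A^7 - 13*A^3 - 3*A^-1
  A^3 * (5 + 15*d^2 + d^4) = A^11 + 19*A^7 + 41*A^3 + 19*A^-1 + A^-5
  A^1 * (27*d + 8*d^3) = -8*A^7 - 51*A^3 - 51*A^-1 - 8*A^-5
  A^-1 * (14 + 20*d^2 + d^4) = A^7 + 24*A^3 + 60*A^-1 + 24*A^-5 + A^-9
  A^-3 * (17*d + 4*d^3) = -4*A^3 - 29*A^-1 - 29*A^-5 - 4*A^-9
  A^-5 * (7*d^2) = 7*A^-1 + 14*A^-5 + 7*A^-9
  A^-7 * (d^3) = -A^-1 - 3*A^-5 - 3*A^-9 - A^-13
Summing the groups: <K> = -A^11 + A^7 - 2*A^3 + 2*A^-1 - A^-5 + A^-9 - A^-13
Normalise by the writhe: (-A^3)^(-w) = (-A^3)^(-1) = -A^-3, so f(A) = -A^-3 * <K> = A^8 - A^4 + 2 - 2*A^-4 + A^-8 - A^-12 + A^-16.
Substitute A = t^(-1/4), i.e. A^e → t^(-e/4): V(t) = t^4 - t^3 + t^2 - 2*t + 2 - t^-1 + t^-2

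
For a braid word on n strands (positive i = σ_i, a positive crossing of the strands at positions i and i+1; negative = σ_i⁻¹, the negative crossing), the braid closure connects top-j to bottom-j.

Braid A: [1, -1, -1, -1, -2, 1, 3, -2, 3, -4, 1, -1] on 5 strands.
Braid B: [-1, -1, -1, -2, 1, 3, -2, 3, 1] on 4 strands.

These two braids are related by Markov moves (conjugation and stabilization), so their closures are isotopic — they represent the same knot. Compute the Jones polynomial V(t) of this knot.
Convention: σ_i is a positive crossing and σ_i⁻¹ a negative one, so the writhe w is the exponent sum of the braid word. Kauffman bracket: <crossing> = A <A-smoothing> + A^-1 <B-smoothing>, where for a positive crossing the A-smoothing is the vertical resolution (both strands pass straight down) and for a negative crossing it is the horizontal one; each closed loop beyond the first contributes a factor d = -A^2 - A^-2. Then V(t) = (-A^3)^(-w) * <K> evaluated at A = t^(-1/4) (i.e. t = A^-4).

Markov-equivalent braids have isotopic closures, hence identical knot invariants. Strip the Markov moves from each word to reach a common short braid β, then compute V(t) once on β.
Braid A: s1 s1^-1 s1^-1 s1^-1 s2^-1 s1 s3 s2^-1 s3 s4^-1 s1 s1^-1 on 5 strands reduces by inverse Markov moves (closure unchanged at each step):
  Deconjugate: the word is γ·β·γ⁻¹ with γ = s1 s1^-1 (prefix) and γ⁻¹ = s1 s1^-1 (suffix); strip both.
  Destabilize: the word has the form β·s4^-1 where s4^-1 occurs only as the final letter (β ∈ B_4); drop it and the last strand → 4 strands.
Reduced to β = s1^-1 s1^-1 s2^-1 s1 s3 s2^-1 s3 on 4 strands, 7 crossings.
Braid B: s1^-1 s1^-1 s1^-1 s2^-1 s1 s3 s2^-1 s3 s1 on 4 strands reduces by inverse Markov moves (closure unchanged at each step):
  Deconjugate: the word is γ·β·γ⁻¹ with γ = s1^-1 (prefix) and γ⁻¹ = s1 (suffix); strip both.
Reduced to β = s1^-1 s1^-1 s2^-1 s1 s3 s2^-1 s3 on 4 strands, 7 crossings.
Both give the same β = s1^-1 s1^-1 s2^-1 s1 s3 s2^-1 s3 on 4 strands, so one state sum suffices:
Braid: s1^-1 s1^-1 s2^-1 s1 s3 s2^-1 s3 on 4 strands, 7 crossings.
Writhe w = (#positive) - (#negative) = 3 - 4 = -1.
Computing the Kauffman bracket via state sum. There are 2^7 = 128 states.
For each crossing: s=0 is the vertical smoothing, s=1 horizontal. Crossing k contributes A^(sign_k * (1 - 2*s_k)); loop factor d = -A^2 - A^-2.
Tabulate the states by total A-exponent and number of loops L (A-exp: L × count):
  A^7: L=4 ×1
  A^5: L=3 ×7
  A^3: L=2 ×17, L=4 ×4
  A^1: L=1 ×14, L=3 ×20, L=5 ×1
  A^-1: L=2 ×27, L=4 ×8
  A^-3: L=1 ×5, L=3 ×15, L=5 ×1
  A^-5: L=2 ×4, L=4 ×3
  A^-7: L=3 ×1
Each group contributes A^e * Σ count * d^(L-1):
Powers of d = -A^2 - A^-2: d^2 = A^4 + 2 + A^-4; d^3 = -A^6 - 3*A^2 - 3*A^-2 - A^-6; d^4 = A^8 + 4*A^4 + 6 + 4*A^-4 + A^-8.
  A^7 * (d^3) = -A^13 - 3*A^9 - 3*A^5 - A
  A^5 * (7*d^2) = 7*A^9 + 14*A^5 + 7*A
  A^3 * (17*d + 4*d^3) = -4*A^9 - 29*A^5 - 29*A - 4*A^-3
  A^1 * (14 + 20*d^2 + d^4) = A^9 + 24*A^5 + 60*A + 24*A^-3 + A^-7
  A^-1 * (27*d + 8*d^3) = -8*A^5 - 51*A - 51*A^-3 - 8*A^-7
  A^-3 * (5 + 15*d^2 + d^4) = A^5 + 19*A + 41*A^-3 + 19*A^-7 + A^-11
  A^-5 * (4*d + 3*d^3) = -3*A - 13*A^-3 - 13*A^-7 - 3*A^-11
  A^-7 * (d^2) = A^-3 + 2*A^-7 + A^-11
Summing the groups: <K> = -A^13 + A^9 - A^5 + 2*A - 2*A^-3 + A^-7 - A^-11
Normalise by the writhe: (-A^3)^(-w) = (-A^3)^(1) = -A^3, so f(A) = -A^3 * <K> = A^16 - A^12 + A^8 - 2*A^4 + 2 - A^-4 + A^-8.
Substitute A = t^(-1/4), i.e. A^e → t^(-e/4): V(t) = t^2 - t + 2 - 2*t^-1 + t^-2 - t^-3 + t^-4

Answer: t^2 - t + 2 - 2*t^-1 + t^-2 - t^-3 + t^-4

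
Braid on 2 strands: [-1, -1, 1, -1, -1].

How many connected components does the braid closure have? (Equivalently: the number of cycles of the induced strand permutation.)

1

Derivation:
Track the strand permutation on 2 strands, starting from identity.
  step 1: s1^-1 swaps positions 1,2 -> [2 1]
  step 2: s1^-1 swaps positions 1,2 -> [1 2]
  step 3: s1 swaps positions 1,2 -> [2 1]
  step 4: s1^-1 swaps positions 1,2 -> [1 2]
  step 5: s1^-1 swaps positions 1,2 -> [2 1]
Final permutation (position -> original strand): [2 1]
Closure components = cycle count of this permutation = 1.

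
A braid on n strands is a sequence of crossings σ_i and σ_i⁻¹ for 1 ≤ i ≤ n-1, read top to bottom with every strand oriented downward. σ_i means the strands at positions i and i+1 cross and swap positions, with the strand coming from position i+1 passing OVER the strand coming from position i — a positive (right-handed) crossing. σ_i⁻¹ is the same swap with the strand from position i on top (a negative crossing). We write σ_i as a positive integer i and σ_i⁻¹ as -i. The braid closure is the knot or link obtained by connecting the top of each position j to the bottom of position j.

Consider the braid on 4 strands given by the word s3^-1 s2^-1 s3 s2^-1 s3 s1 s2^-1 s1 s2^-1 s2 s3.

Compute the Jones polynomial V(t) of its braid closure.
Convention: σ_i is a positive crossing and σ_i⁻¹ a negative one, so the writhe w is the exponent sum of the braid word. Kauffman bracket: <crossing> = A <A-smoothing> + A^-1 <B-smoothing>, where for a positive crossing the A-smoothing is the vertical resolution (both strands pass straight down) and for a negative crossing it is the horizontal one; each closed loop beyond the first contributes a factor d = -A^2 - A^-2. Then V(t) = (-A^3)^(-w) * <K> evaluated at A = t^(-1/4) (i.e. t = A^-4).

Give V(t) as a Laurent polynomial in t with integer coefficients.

The presented braid s3^-1 s2^-1 s3 s2^-1 s3 s1 s2^-1 s1 s2^-1 s2 s3 on 4 strands reduces by inverse Markov moves (closure unchanged at each step):
  Deconjugate: the word is γ·β·γ⁻¹ with γ = s3^-1 (prefix) and γ⁻¹ = s3 (suffix); strip both.
  Deconjugate: the word is γ·β·γ⁻¹ with γ = s2^-1 (prefix) and γ⁻¹ = s2 (suffix); strip both.
Reduced to β = s3 s2^-1 s3 s1 s2^-1 s1 s2^-1 on 4 strands, 7 crossings.
Compute on β:
Braid: s3 s2^-1 s3 s1 s2^-1 s1 s2^-1 on 4 strands, 7 crossings.
Writhe w = (#positive) - (#negative) = 4 - 3 = 1.
Computing the Kauffman bracket via state sum. There are 2^7 = 128 states.
For each crossing: s=0 is the vertical smoothing, s=1 horizontal. Crossing k contributes A^(sign_k * (1 - 2*s_k)); loop factor d = -A^2 - A^-2.
Tabulate the states by total A-exponent and number of loops L (A-exp: L × count):
  A^7: L=5 ×1
  A^5: L=4 ×7
  A^3: L=3 ×21
  A^1: L=2 ×32, L=4 ×3
  A^-1: L=1 ×21, L=3 ×14
  A^-3: L=2 ×19, L=4 ×2
  A^-5: L=3 ×7
  A^-7: L=4 ×1
Each group contributes A^e * Σ count * d^(L-1):
Powers of d = -A^2 - A^-2: d^2 = A^4 + 2 + A^-4; d^3 = -A^6 - 3*A^2 - 3*A^-2 - A^-6; d^4 = A^8 + 4*A^4 + 6 + 4*A^-4 + A^-8.
  A^7 * (d^4) = A^15 + 4*A^11 + 6*A^7 + 4*A^3 + A^-1
  A^5 * (7*d^3) = -7*A^11 - 21*A^7 - 21*A^3 - 7*A^-1
  A^3 * (21*d^2) = 21*A^7 + 42*A^3 + 21*A^-1
  A^1 * (32*d + 3*d^3) = -3*A^7 - 41*A^3 - 41*A^-1 - 3*A^-5
  A^-1 * (21 + 14*d^2) = 14*A^3 + 49*A^-1 + 14*A^-5
  A^-3 * (19*d + 2*d^3) = -2*A^3 - 25*A^-1 - 25*A^-5 - 2*A^-9
  A^-5 * (7*d^2) = 7*A^-1 + 14*A^-5 + 7*A^-9
  A^-7 * (d^3) = -A^-1 - 3*A^-5 - 3*A^-9 - A^-13
Summing the groups: <K> = A^15 - 3*A^11 + 3*A^7 - 4*A^3 + 4*A^-1 - 3*A^-5 + 2*A^-9 - A^-13
Normalise by the writhe: (-A^3)^(-w) = (-A^3)^(-1) = -A^-3, so f(A) = -A^-3 * <K> = -A^12 + 3*A^8 - 3*A^4 + 4 - 4*A^-4 + 3*A^-8 - 2*A^-12 + A^-16.
Substitute A = t^(-1/4), i.e. A^e → t^(-e/4): V(t) = t^4 - 2*t^3 + 3*t^2 - 4*t + 4 - 3*t^-1 + 3*t^-2 - t^-3

Answer: t^4 - 2*t^3 + 3*t^2 - 4*t + 4 - 3*t^-1 + 3*t^-2 - t^-3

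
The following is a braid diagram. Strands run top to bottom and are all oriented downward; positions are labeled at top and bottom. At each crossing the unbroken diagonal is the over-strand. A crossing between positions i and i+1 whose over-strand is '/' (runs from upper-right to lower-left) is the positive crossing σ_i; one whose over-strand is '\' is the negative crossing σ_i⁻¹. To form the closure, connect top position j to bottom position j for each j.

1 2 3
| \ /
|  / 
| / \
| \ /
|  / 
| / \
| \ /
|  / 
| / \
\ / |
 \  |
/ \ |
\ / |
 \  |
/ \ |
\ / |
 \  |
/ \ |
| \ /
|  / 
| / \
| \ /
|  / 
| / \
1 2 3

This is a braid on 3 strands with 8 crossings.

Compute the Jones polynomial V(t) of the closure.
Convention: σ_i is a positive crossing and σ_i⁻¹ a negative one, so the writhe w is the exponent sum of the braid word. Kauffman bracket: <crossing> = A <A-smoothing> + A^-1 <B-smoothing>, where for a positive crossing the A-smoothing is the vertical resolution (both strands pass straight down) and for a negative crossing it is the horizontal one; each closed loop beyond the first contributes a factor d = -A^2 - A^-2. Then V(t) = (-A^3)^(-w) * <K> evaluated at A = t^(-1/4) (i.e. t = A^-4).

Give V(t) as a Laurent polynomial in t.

-t^6 + t^5 - 2*t^4 + 3*t^3 - 2*t^2 + 3*t - 1 + t^-1 - t^-2

Derivation:
Reading the diagram top to bottom ('/'-over between positions i,i+1 = s_i, '\'-over = s_i^-1): braid word = s2 s2 s2 s1^-1 s1^-1 s1^-1 s2 s2.
Braid: s2 s2 s2 s1^-1 s1^-1 s1^-1 s2 s2 on 3 strands, 8 crossings.
Writhe w = (#positive) - (#negative) = 5 - 3 = 2.
State-sum expansion of <K>. There are 2^8 = 256 states.
Each crossing splits two ways (0=vertical, 1=horizontal). The state's weight is A^(#A-smoothings - #B-smoothings) * d^(loops - 1).
Tabulate the states by total A-exponent and number of loops L (A-exp: L × count):
  A^8: L=4 ×1
  A^6: L=3 ×8
  A^4: L=2 ×18, L=4 ×10
  A^2: L=1 ×15, L=3 ×31, L=5 ×10
  A^0: L=2 ×35, L=4 ×30, L=6 ×5
  A^-2: L=3 ×40, L=5 ×15, L=7 ×1
  A^-4: L=4 ×25, L=6 ×3
  A^-6: L=5 ×8
  A^-8: L=6 ×1
Each group contributes A^e * Σ count * d^(L-1):
Powers of d = -A^2 - A^-2: d^2 = A^4 + 2 + A^-4; d^3 = -A^6 - 3*A^2 - 3*A^-2 - A^-6; d^4 = A^8 + 4*A^4 + 6 + 4*A^-4 + A^-8; d^5 = -A^10 - 5*A^6 - 10*A^2 - 10*A^-2 - 5*A^-6 - A^-10; d^6 = A^12 + 6*A^8 + 15*A^4 + 20 + 15*A^-4 + 6*A^-8 + A^-12.
  A^8 * (d^3) = -A^14 - 3*A^10 - 3*A^6 - A^2
  A^6 * (8*d^2) = 8*A^10 + 16*A^6 + 8*A^2
  A^4 * (18*d + 10*d^3) = -10*A^10 - 48*A^6 - 48*A^2 - 10*A^-2
  A^2 * (15 + 31*d^2 + 10*d^4) = 10*A^10 + 71*A^6 + 137*A^2 + 71*A^-2 + 10*A^-6
  A^0 * (35*d + 30*d^3 + 5*d^5) = -5*A^10 - 55*A^6 - 175*A^2 - 175*A^-2 - 55*A^-6 - 5*A^-10
  A^-2 * (40*d^2 + 15*d^4 + d^6) = A^10 + 21*A^6 + 115*A^2 + 190*A^-2 + 115*A^-6 + 21*A^-10 + A^-14
  A^-4 * (25*d^3 + 3*d^5) = -3*A^6 - 40*A^2 - 105*A^-2 - 105*A^-6 - 40*A^-10 - 3*A^-14
  A^-6 * (8*d^4) = 8*A^2 + 32*A^-2 + 48*A^-6 + 32*A^-10 + 8*A^-14
  A^-8 * (d^5) = -A^2 - 5*A^-2 - 10*A^-6 - 10*A^-10 - 5*A^-14 - A^-18
Summing the groups: <K> = -A^14 + A^10 - A^6 + 3*A^2 - 2*A^-2 + 3*A^-6 - 2*A^-10 + A^-14 - A^-18
Normalise by the writhe: (-A^3)^(-w) = (-A^3)^(-2) = A^-6, so f(A) = A^-6 * <K> = -A^8 + A^4 - 1 + 3*A^-4 - 2*A^-8 + 3*A^-12 - 2*A^-16 + A^-20 - A^-24.
Substitute A = t^(-1/4), i.e. A^e → t^(-e/4): V(t) = -t^6 + t^5 - 2*t^4 + 3*t^3 - 2*t^2 + 3*t - 1 + t^-1 - t^-2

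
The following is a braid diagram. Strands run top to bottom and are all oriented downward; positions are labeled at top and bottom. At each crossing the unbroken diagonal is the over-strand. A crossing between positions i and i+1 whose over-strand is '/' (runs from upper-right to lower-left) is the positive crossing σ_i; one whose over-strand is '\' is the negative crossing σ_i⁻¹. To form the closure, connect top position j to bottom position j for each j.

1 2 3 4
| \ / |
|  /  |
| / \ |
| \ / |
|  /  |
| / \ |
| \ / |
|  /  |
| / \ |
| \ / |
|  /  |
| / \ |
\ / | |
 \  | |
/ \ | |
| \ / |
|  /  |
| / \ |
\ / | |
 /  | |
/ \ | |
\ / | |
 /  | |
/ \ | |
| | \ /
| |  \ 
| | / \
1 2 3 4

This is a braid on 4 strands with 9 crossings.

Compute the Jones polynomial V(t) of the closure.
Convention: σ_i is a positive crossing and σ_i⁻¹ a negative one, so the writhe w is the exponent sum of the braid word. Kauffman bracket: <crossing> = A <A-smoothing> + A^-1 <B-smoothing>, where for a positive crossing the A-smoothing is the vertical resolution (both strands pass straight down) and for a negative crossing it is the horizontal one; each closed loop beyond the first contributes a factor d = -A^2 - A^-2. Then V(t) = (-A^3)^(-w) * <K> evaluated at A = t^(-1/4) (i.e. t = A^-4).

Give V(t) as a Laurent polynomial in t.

Reading the diagram top to bottom ('/'-over between positions i,i+1 = s_i, '\'-over = s_i^-1): braid word = s2 s2 s2 s2 s1^-1 s2 s1 s1 s3^-1.
The presented braid s2 s2 s2 s2 s1^-1 s2 s1 s1 s3^-1 on 4 strands reduces by inverse Markov moves (closure unchanged at each step):
  Destabilize: the word has the form β·s3^-1 where s3^-1 occurs only as the final letter (β ∈ B_3); drop it and the last strand → 3 strands.
Reduced to β = s2 s2 s2 s2 s1^-1 s2 s1 s1 on 3 strands, 8 crossings.
Compute on β:
Braid: s2 s2 s2 s2 s1^-1 s2 s1 s1 on 3 strands, 8 crossings.
Writhe w = (#positive) - (#negative) = 7 - 1 = 6.
State-sum expansion of <K>. There are 2^8 = 256 states.
Each crossing splits two ways (0=vertical, 1=horizontal). The state's weight is A^(#A-smoothings - #B-smoothings) * d^(loops - 1).
Tabulate the states by total A-exponent and number of loops L (A-exp: L × count):
  A^8: L=2 ×1
  A^6: L=1 ×5, L=3 ×3
  A^4: L=2 ×27, L=4 ×1
  A^2: L=1 ×18, L=3 ×38
  A^0: L=2 ×41, L=4 ×29
  A^-2: L=3 ×44, L=5 ×12
  A^-4: L=4 ×26, L=6 ×2
  A^-6: L=5 ×8
  A^-8: L=6 ×1
Each group contributes A^e * Σ count * d^(L-1):
Powers of d = -A^2 - A^-2: d^2 = A^4 + 2 + A^-4; d^3 = -A^6 - 3*A^2 - 3*A^-2 - A^-6; d^4 = A^8 + 4*A^4 + 6 + 4*A^-4 + A^-8; d^5 = -A^10 - 5*A^6 - 10*A^2 - 10*A^-2 - 5*A^-6 - A^-10.
  A^8 * (d) = -A^10 - A^6
  A^6 * (5 + 3*d^2) = 3*A^10 + 11*A^6 + 3*A^2
  A^4 * (27*d + d^3) = -A^10 - 30*A^6 - 30*A^2 - A^-2
  A^2 * (18 + 38*d^2) = 38*A^6 + 94*A^2 + 38*A^-2
  A^0 * (41*d + 29*d^3) = -29*A^6 - 128*A^2 - 128*A^-2 - 29*A^-6
  A^-2 * (44*d^2 + 12*d^4) = 12*A^6 + 92*A^2 + 160*A^-2 + 92*A^-6 + 12*A^-10
  A^-4 * (26*d^3 + 2*d^5) = -2*A^6 - 36*A^2 - 98*A^-2 - 98*A^-6 - 36*A^-10 - 2*A^-14
  A^-6 * (8*d^4) = 8*A^2 + 32*A^-2 + 48*A^-6 + 32*A^-10 + 8*A^-14
  A^-8 * (d^5) = -A^2 - 5*A^-2 - 10*A^-6 - 10*A^-10 - 5*A^-14 - A^-18
Summing the groups: <K> = A^10 - A^6 + 2*A^2 - 2*A^-2 + 3*A^-6 - 2*A^-10 + A^-14 - A^-18
Normalise by the writhe: (-A^3)^(-w) = (-A^3)^(-6) = A^-18, so f(A) = A^-18 * <K> = A^-8 - A^-12 + 2*A^-16 - 2*A^-20 + 3*A^-24 - 2*A^-28 + A^-32 - A^-36.
Substitute A = t^(-1/4), i.e. A^e → t^(-e/4): V(t) = -t^9 + t^8 - 2*t^7 + 3*t^6 - 2*t^5 + 2*t^4 - t^3 + t^2

Answer: -t^9 + t^8 - 2*t^7 + 3*t^6 - 2*t^5 + 2*t^4 - t^3 + t^2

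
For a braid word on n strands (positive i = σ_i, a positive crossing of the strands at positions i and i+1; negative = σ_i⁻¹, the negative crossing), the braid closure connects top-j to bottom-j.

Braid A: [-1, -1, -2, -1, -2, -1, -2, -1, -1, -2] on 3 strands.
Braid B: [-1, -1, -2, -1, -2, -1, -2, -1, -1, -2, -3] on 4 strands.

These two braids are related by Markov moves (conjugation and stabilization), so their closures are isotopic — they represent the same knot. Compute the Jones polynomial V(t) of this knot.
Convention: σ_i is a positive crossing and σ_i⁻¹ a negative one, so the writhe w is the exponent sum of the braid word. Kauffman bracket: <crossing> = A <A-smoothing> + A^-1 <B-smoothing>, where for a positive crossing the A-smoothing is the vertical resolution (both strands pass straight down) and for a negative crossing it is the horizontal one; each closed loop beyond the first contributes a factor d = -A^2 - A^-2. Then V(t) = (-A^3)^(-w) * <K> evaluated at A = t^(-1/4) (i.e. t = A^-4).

t^-4 + t^-6 - t^-10

Derivation:
Markov-equivalent braids have isotopic closures, hence identical knot invariants. Strip the Markov moves from each word to reach a common short braid β, then compute V(t) once on β.
Braid A: s1^-1 s1^-1 s2^-1 s1^-1 s2^-1 s1^-1 s2^-1 s1^-1 s1^-1 s2^-1 on 3 strands has no conjugating prefix/suffix or stabilization to strip; take β = s1^-1 s1^-1 s2^-1 s1^-1 s2^-1 s1^-1 s2^-1 s1^-1 s1^-1 s2^-1.
Braid B: s1^-1 s1^-1 s2^-1 s1^-1 s2^-1 s1^-1 s2^-1 s1^-1 s1^-1 s2^-1 s3^-1 on 4 strands reduces by inverse Markov moves (closure unchanged at each step):
  Destabilize: the word has the form β·s3^-1 where s3^-1 occurs only as the final letter (β ∈ B_3); drop it and the last strand → 3 strands.
Reduced to β = s1^-1 s1^-1 s2^-1 s1^-1 s2^-1 s1^-1 s2^-1 s1^-1 s1^-1 s2^-1 on 3 strands, 10 crossings.
Both give the same β = s1^-1 s1^-1 s2^-1 s1^-1 s2^-1 s1^-1 s2^-1 s1^-1 s1^-1 s2^-1 on 3 strands, so one state sum suffices:
Braid: s1^-1 s1^-1 s2^-1 s1^-1 s2^-1 s1^-1 s2^-1 s1^-1 s1^-1 s2^-1 on 3 strands, 10 crossings.
Writhe w = (#positive) - (#negative) = 0 - 10 = -10.
Computing the Kauffman bracket via state sum. There are 2^10 = 1024 states.
For each crossing: s=0 is the vertical smoothing, s=1 horizontal. Crossing k contributes A^(sign_k * (1 - 2*s_k)); loop factor d = -A^2 - A^-2.
Tabulate the states by total A-exponent and number of loops L (A-exp: L × count):
  A^10: L=3 ×1
  A^8: L=2 ×4, L=4 ×6
  A^6: L=1 ×4, L=3 ×30, L=5 ×11
  A^4: L=2 ×48, L=4 ×65, L=6 ×7
  A^2: L=1 ×24, L=3 ×140, L=5 ×45, L=7 ×1
  A^0: L=2 ×129, L=4 ×117, L=6 ×6
  A^-2: L=1 ×43, L=3 ×151, L=5 ×16
  A^-4: L=2 ×96, L=4 ×24
  A^-6: L=1 ×24, L=3 ×21
  A^-8: L=2 ×10
  A^-10: L=3 ×1
Each group contributes A^e * Σ count * d^(L-1):
Powers of d = -A^2 - A^-2: d^2 = A^4 + 2 + A^-4; d^3 = -A^6 - 3*A^2 - 3*A^-2 - A^-6; d^4 = A^8 + 4*A^4 + 6 + 4*A^-4 + A^-8; d^5 = -A^10 - 5*A^6 - 10*A^2 - 10*A^-2 - 5*A^-6 - A^-10; d^6 = A^12 + 6*A^8 + 15*A^4 + 20 + 15*A^-4 + 6*A^-8 + A^-12.
  A^10 * (d^2) = A^14 + 2*A^10 + A^6
  A^8 * (4*d + 6*d^3) = -6*A^14 - 22*A^10 - 22*A^6 - 6*A^2
  A^6 * (4 + 30*d^2 + 11*d^4) = 11*A^14 + 74*A^10 + 130*A^6 + 74*A^2 + 11*A^-2
  A^4 * (48*d + 65*d^3 + 7*d^5) = -7*A^14 - 100*A^10 - 313*A^6 - 313*A^2 - 100*A^-2 - 7*A^-6
  A^2 * (24 + 140*d^2 + 45*d^4 + d^6) = A^14 + 51*A^10 + 335*A^6 + 594*A^2 + 335*A^-2 + 51*A^-6 + A^-10
  A^0 * (129*d + 117*d^3 + 6*d^5) = -6*A^10 - 147*A^6 - 540*A^2 - 540*A^-2 - 147*A^-6 - 6*A^-10
  A^-2 * (43 + 151*d^2 + 16*d^4) = 16*A^6 + 215*A^2 + 441*A^-2 + 215*A^-6 + 16*A^-10
  A^-4 * (96*d + 24*d^3) = -24*A^2 - 168*A^-2 - 168*A^-6 - 24*A^-10
  A^-6 * (24 + 21*d^2) = 21*A^-2 + 66*A^-6 + 21*A^-10
  A^-8 * (10*d) = -10*A^-6 - 10*A^-10
  A^-10 * (d^2) = A^-6 + 2*A^-10 + A^-14
Summing the groups: <K> = -A^10 + A^-6 + A^-14
Normalise by the writhe: (-A^3)^(-w) = (-A^3)^(10) = A^30, so f(A) = A^30 * <K> = -A^40 + A^24 + A^16.
Substitute A = t^(-1/4), i.e. A^e → t^(-e/4): V(t) = t^-4 + t^-6 - t^-10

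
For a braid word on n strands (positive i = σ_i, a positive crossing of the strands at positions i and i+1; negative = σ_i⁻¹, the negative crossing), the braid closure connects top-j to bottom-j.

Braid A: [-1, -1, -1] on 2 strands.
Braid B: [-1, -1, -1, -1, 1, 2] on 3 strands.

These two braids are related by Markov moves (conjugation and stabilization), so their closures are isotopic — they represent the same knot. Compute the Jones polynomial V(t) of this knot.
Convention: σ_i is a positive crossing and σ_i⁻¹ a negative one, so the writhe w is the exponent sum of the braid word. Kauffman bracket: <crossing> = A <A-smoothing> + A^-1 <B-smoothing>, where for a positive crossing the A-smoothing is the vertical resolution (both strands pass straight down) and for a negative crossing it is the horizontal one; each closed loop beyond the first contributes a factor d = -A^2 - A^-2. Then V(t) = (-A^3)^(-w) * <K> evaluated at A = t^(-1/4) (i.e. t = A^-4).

Markov-equivalent braids have isotopic closures, hence identical knot invariants. Strip the Markov moves from each word to reach a common short braid β, then compute V(t) once on β.
Braid A: s1^-1 s1^-1 s1^-1 on 2 strands has no conjugating prefix/suffix or stabilization to strip; take β = s1^-1 s1^-1 s1^-1.
Braid B: s1^-1 s1^-1 s1^-1 s1^-1 s1 s2 on 3 strands reduces by inverse Markov moves (closure unchanged at each step):
  Destabilize: the word has the form β·s2 where s2 occurs only as the final letter (β ∈ B_2); drop it and the last strand → 2 strands.
  Deconjugate: the word is γ·β·γ⁻¹ with γ = s1^-1 (prefix) and γ⁻¹ = s1 (suffix); strip both.
Reduced to β = s1^-1 s1^-1 s1^-1 on 2 strands, 3 crossings.
Both give the same β = s1^-1 s1^-1 s1^-1 on 2 strands, so one state sum suffices:
Braid: s1^-1 s1^-1 s1^-1 on 2 strands, 3 crossings.
Writhe w = (#positive) - (#negative) = 0 - 3 = -3.
State-sum expansion of <K>. There are 2^3 = 8 states.
For each crossing: s=0 is the vertical smoothing, s=1 horizontal. Crossing k contributes A^(sign_k * (1 - 2*s_k)); loop factor d = -A^2 - A^-2.
  state 000: A-exp=-3, loops=2, term = A^-3 * d^1
  state 001: A-exp=-1, loops=1, term = A^-1 * d^0
  state 010: A-exp=-1, loops=1, term = A^-1 * d^0
  state 011: A-exp=+1, loops=2, term = A^1 * d^1
  state 100: A-exp=-1, loops=1, term = A^-1 * d^0
  state 101: A-exp=+1, loops=2, term = A^1 * d^1
  state 110: A-exp=+1, loops=2, term = A^1 * d^1
  state 111: A-exp=+3, loops=3, term = A^3 * d^2
Collect the terms by A-exponent (count of states per loop number):
Powers of d = -A^2 - A^-2: d^2 = A^4 + 2 + A^-4.
  A^3 * (d^2) = A^7 + 2*A^3 + A^-1
  A^1 * (3*d) = -3*A^3 - 3*A^-1
  A^-1 * (3) = 3*A^-1
  A^-3 * (d) = -A^-1 - A^-5
Summing the groups: <K> = A^7 - A^3 - A^-5
Normalise by the writhe: (-A^3)^(-w) = (-A^3)^(3) = -A^9, so f(A) = -A^9 * <K> = -A^16 + A^12 + A^4.
Substitute A = t^(-1/4), i.e. A^e → t^(-e/4): V(t) = t^-1 + t^-3 - t^-4

Answer: t^-1 + t^-3 - t^-4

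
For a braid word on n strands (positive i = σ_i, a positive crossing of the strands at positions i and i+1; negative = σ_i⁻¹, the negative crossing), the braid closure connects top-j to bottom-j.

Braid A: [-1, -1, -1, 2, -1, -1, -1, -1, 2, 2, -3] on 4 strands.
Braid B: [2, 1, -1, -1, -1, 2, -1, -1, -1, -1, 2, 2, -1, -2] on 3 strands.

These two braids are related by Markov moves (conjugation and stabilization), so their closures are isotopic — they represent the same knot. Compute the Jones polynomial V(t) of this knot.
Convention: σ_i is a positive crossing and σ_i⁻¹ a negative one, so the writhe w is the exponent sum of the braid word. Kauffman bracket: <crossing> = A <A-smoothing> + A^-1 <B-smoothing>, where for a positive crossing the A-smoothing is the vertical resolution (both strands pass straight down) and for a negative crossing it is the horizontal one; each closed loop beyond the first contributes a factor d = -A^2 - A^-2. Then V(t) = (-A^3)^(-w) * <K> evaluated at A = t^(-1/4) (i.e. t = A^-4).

Markov-equivalent braids have isotopic closures, hence identical knot invariants. Strip the Markov moves from each word to reach a common short braid β, then compute V(t) once on β.
Braid A: s1^-1 s1^-1 s1^-1 s2 s1^-1 s1^-1 s1^-1 s1^-1 s2 s2 s3^-1 on 4 strands reduces by inverse Markov moves (closure unchanged at each step):
  Destabilize: the word has the form β·s3^-1 where s3^-1 occurs only as the final letter (β ∈ B_3); drop it and the last strand → 3 strands.
Reduced to β = s1^-1 s1^-1 s1^-1 s2 s1^-1 s1^-1 s1^-1 s1^-1 s2 s2 on 3 strands, 10 crossings.
Braid B: s2 s1 s1^-1 s1^-1 s1^-1 s2 s1^-1 s1^-1 s1^-1 s1^-1 s2 s2 s1^-1 s2^-1 on 3 strands reduces by inverse Markov moves (closure unchanged at each step):
  Deconjugate: the word is γ·β·γ⁻¹ with γ = s2 s1 (prefix) and γ⁻¹ = s1^-1 s2^-1 (suffix); strip both.
Reduced to β = s1^-1 s1^-1 s1^-1 s2 s1^-1 s1^-1 s1^-1 s1^-1 s2 s2 on 3 strands, 10 crossings.
Both give the same β = s1^-1 s1^-1 s1^-1 s2 s1^-1 s1^-1 s1^-1 s1^-1 s2 s2 on 3 strands, so one state sum suffices:
Braid: s1^-1 s1^-1 s1^-1 s2 s1^-1 s1^-1 s1^-1 s1^-1 s2 s2 on 3 strands, 10 crossings.
Writhe w = (#positive) - (#negative) = 3 - 7 = -4.
Computing the Kauffman bracket via state sum. There are 2^10 = 1024 states.
Each crossing splits two ways (0=vertical, 1=horizontal). The state's weight is A^(#A-smoothings - #B-smoothings) * d^(loops - 1).
Tabulate the states by total A-exponent and number of loops L (A-exp: L × count):
  A^10: L=8 ×1
  A^8: L=7 ×10
  A^6: L=6 ×44, L=8 ×1
  A^4: L=5 ×112, L=7 ×8
  A^2: L=4 ×182, L=6 ×28
  A^0: L=3 ×194, L=5 ×58
  A^-2: L=2 ×130, L=4 ×79, L=6 ×1
  A^-4: L=1 ×45, L=3 ×70, L=5 ×5
  A^-6: L=2 ×36, L=4 ×9
  A^-8: L=3 ×10
  A^-10: L=4 ×1
Each group contributes A^e * Σ count * d^(L-1):
Powers of d = -A^2 - A^-2: d^2 = A^4 + 2 + A^-4; d^3 = -A^6 - 3*A^2 - 3*A^-2 - A^-6; d^4 = A^8 + 4*A^4 + 6 + 4*A^-4 + A^-8; d^5 = -A^10 - 5*A^6 - 10*A^2 - 10*A^-2 - 5*A^-6 - A^-10; d^6 = A^12 + 6*A^8 + 15*A^4 + 20 + 15*A^-4 + 6*A^-8 + A^-12; d^7 = -A^14 - 7*A^10 - 21*A^6 - 35*A^2 - 35*A^-2 - 21*A^-6 - 7*A^-10 - A^-14.
  A^10 * (d^7) = -A^24 - 7*A^20 - 21*A^16 - 35*A^12 - 35*A^8 - 21*A^4 - 7 - A^-4
  A^8 * (10*d^6) = 10*A^20 + 60*A^16 + 150*A^12 + 200*A^8 + 150*A^4 + 60 + 10*A^-4
  A^6 * (44*d^5 + d^7) = -A^20 - 51*A^16 - 241*A^12 - 475*A^8 - 475*A^4 - 241 - 51*A^-4 - A^-8
  A^4 * (112*d^4 + 8*d^6) = 8*A^16 + 160*A^12 + 568*A^8 + 832*A^4 + 568 + 160*A^-4 + 8*A^-8
  A^2 * (182*d^3 + 28*d^5) = -28*A^12 - 322*A^8 - 826*A^4 - 826 - 322*A^-4 - 28*A^-8
  A^0 * (194*d^2 + 58*d^4) = 58*A^8 + 426*A^4 + 736 + 426*A^-4 + 58*A^-8
  A^-2 * (130*d + 79*d^3 + d^5) = -A^8 - 84*A^4 - 377 - 377*A^-4 - 84*A^-8 - A^-12
  A^-4 * (45 + 70*d^2 + 5*d^4) = 5*A^4 + 90 + 215*A^-4 + 90*A^-8 + 5*A^-12
  A^-6 * (36*d + 9*d^3) = -9 - 63*A^-4 - 63*A^-8 - 9*A^-12
  A^-8 * (10*d^2) = 10*A^-4 + 20*A^-8 + 10*A^-12
  A^-10 * (d^3) = -A^-4 - 3*A^-8 - 3*A^-12 - A^-16
Summing the groups: <K> = -A^24 + 2*A^20 - 4*A^16 + 6*A^12 - 7*A^8 + 7*A^4 - 6 + 6*A^-4 - 3*A^-8 + 2*A^-12 - A^-16
Normalise by the writhe: (-A^3)^(-w) = (-A^3)^(4) = A^12, so f(A) = A^12 * <K> = -A^36 + 2*A^32 - 4*A^28 + 6*A^24 - 7*A^20 + 7*A^16 - 6*A^12 + 6*A^8 - 3*A^4 + 2 - A^-4.
Substitute A = t^(-1/4), i.e. A^e → t^(-e/4): V(t) = -t + 2 - 3*t^-1 + 6*t^-2 - 6*t^-3 + 7*t^-4 - 7*t^-5 + 6*t^-6 - 4*t^-7 + 2*t^-8 - t^-9

Answer: -t + 2 - 3*t^-1 + 6*t^-2 - 6*t^-3 + 7*t^-4 - 7*t^-5 + 6*t^-6 - 4*t^-7 + 2*t^-8 - t^-9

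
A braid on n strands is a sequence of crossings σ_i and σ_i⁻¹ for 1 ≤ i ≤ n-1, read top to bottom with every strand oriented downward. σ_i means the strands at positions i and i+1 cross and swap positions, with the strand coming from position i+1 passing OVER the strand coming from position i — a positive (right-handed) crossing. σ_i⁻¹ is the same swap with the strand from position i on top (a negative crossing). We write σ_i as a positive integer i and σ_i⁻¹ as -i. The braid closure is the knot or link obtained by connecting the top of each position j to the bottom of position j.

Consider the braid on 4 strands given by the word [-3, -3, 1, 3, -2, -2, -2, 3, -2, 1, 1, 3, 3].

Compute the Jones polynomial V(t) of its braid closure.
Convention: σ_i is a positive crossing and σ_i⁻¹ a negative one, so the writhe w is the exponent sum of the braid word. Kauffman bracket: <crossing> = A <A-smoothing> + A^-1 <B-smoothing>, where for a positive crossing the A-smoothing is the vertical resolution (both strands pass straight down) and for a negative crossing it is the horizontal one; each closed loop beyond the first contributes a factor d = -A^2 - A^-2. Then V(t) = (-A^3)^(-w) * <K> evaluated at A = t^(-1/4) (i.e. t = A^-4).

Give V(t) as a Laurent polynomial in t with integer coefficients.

-t^5 + 2*t^4 - 3*t^3 + 5*t^2 - 5*t + 6 - 5*t^-1 + 3*t^-2 - 2*t^-3 + t^-4

Derivation:
The presented braid s3^-1 s3^-1 s1 s3 s2^-1 s2^-1 s2^-1 s3 s2^-1 s1 s1 s3 s3 on 4 strands reduces by inverse Markov moves (closure unchanged at each step):
  Deconjugate: the word is γ·β·γ⁻¹ with γ = s3^-1 (prefix) and γ⁻¹ = s3 (suffix); strip both.
  Deconjugate: the word is γ·β·γ⁻¹ with γ = s3^-1 (prefix) and γ⁻¹ = s3 (suffix); strip both.
Reduced to β = s1 s3 s2^-1 s2^-1 s2^-1 s3 s2^-1 s1 s1 on 4 strands, 9 crossings.
Compute on β:
Braid: s1 s3 s2^-1 s2^-1 s2^-1 s3 s2^-1 s1 s1 on 4 strands, 9 crossings.
Writhe w = (#positive) - (#negative) = 5 - 4 = 1.
Computing the Kauffman bracket via state sum. There are 2^9 = 512 states.
For each crossing: s=0 is the vertical smoothing, s=1 horizontal. Crossing k contributes A^(sign_k * (1 - 2*s_k)); loop factor d = -A^2 - A^-2.
Tabulate the states by total A-exponent and number of loops L (A-exp: L × count):
  A^9: L=6 ×1
  A^7: L=5 ×9
  A^5: L=4 ×33, L=6 ×3
  A^3: L=3 ×64, L=5 ×19, L=7 ×1
  A^1: L=2 ×68, L=4 ×52, L=6 ×6
  A^-1: L=1 ×33, L=3 ×75, L=5 ×18
  A^-3: L=2 ×51, L=4 ×32, L=6 ×1
  A^-5: L=3 ×32, L=5 ×4
  A^-7: L=4 ×9
  A^-9: L=5 ×1
Each group contributes A^e * Σ count * d^(L-1):
Powers of d = -A^2 - A^-2: d^2 = A^4 + 2 + A^-4; d^3 = -A^6 - 3*A^2 - 3*A^-2 - A^-6; d^4 = A^8 + 4*A^4 + 6 + 4*A^-4 + A^-8; d^5 = -A^10 - 5*A^6 - 10*A^2 - 10*A^-2 - 5*A^-6 - A^-10; d^6 = A^12 + 6*A^8 + 15*A^4 + 20 + 15*A^-4 + 6*A^-8 + A^-12.
  A^9 * (d^5) = -A^19 - 5*A^15 - 10*A^11 - 10*A^7 - 5*A^3 - A^-1
  A^7 * (9*d^4) = 9*A^15 + 36*A^11 + 54*A^7 + 36*A^3 + 9*A^-1
  A^5 * (33*d^3 + 3*d^5) = -3*A^15 - 48*A^11 - 129*A^7 - 129*A^3 - 48*A^-1 - 3*A^-5
  A^3 * (64*d^2 + 19*d^4 + d^6) = A^15 + 25*A^11 + 155*A^7 + 262*A^3 + 155*A^-1 + 25*A^-5 + A^-9
  A^1 * (68*d + 52*d^3 + 6*d^5) = -6*A^11 - 82*A^7 - 284*A^3 - 284*A^-1 - 82*A^-5 - 6*A^-9
  A^-1 * (33 + 75*d^2 + 18*d^4) = 18*A^7 + 147*A^3 + 291*A^-1 + 147*A^-5 + 18*A^-9
  A^-3 * (51*d + 32*d^3 + d^5) = -A^7 - 37*A^3 - 157*A^-1 - 157*A^-5 - 37*A^-9 - A^-13
  A^-5 * (32*d^2 + 4*d^4) = 4*A^3 + 48*A^-1 + 88*A^-5 + 48*A^-9 + 4*A^-13
  A^-7 * (9*d^3) = -9*A^-1 - 27*A^-5 - 27*A^-9 - 9*A^-13
  A^-9 * (d^4) = A^-1 + 4*A^-5 + 6*A^-9 + 4*A^-13 + A^-17
Summing the groups: <K> = -A^19 + 2*A^15 - 3*A^11 + 5*A^7 - 6*A^3 + 5*A^-1 - 5*A^-5 + 3*A^-9 - 2*A^-13 + A^-17
Normalise by the writhe: (-A^3)^(-w) = (-A^3)^(-1) = -A^-3, so f(A) = -A^-3 * <K> = A^16 - 2*A^12 + 3*A^8 - 5*A^4 + 6 - 5*A^-4 + 5*A^-8 - 3*A^-12 + 2*A^-16 - A^-20.
Substitute A = t^(-1/4), i.e. A^e → t^(-e/4): V(t) = -t^5 + 2*t^4 - 3*t^3 + 5*t^2 - 5*t + 6 - 5*t^-1 + 3*t^-2 - 2*t^-3 + t^-4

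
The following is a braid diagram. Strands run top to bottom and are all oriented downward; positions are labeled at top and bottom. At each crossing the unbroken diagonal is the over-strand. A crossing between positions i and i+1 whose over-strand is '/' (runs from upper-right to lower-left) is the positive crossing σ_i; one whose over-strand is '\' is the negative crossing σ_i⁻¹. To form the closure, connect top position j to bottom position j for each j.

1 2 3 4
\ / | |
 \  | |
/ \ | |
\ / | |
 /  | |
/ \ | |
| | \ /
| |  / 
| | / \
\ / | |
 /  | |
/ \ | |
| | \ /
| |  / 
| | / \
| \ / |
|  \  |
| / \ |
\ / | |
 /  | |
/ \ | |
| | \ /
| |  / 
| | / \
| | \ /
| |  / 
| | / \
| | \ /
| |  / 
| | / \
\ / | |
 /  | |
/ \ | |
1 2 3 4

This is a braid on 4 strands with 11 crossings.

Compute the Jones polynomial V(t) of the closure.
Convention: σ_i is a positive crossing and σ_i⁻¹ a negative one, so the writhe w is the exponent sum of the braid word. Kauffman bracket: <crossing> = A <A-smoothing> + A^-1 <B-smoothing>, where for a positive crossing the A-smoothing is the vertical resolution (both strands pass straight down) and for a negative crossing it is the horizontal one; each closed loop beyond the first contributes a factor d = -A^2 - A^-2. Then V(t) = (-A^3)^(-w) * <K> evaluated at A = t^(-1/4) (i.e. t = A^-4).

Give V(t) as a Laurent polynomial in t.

Reading the diagram top to bottom ('/'-over between positions i,i+1 = s_i, '\'-over = s_i^-1): braid word = s1^-1 s1 s3 s1 s3 s2^-1 s1 s3 s3 s3 s1.
The presented braid s1^-1 s1 s3 s1 s3 s2^-1 s1 s3 s3 s3 s1 on 4 strands reduces by inverse Markov moves (closure unchanged at each step):
  Deconjugate: the word is γ·β·γ⁻¹ with γ = s1^-1 (prefix) and γ⁻¹ = s1 (suffix); strip both.
Reduced to β = s1 s3 s1 s3 s2^-1 s1 s3 s3 s3 on 4 strands, 9 crossings.
Compute on β:
Braid: s1 s3 s1 s3 s2^-1 s1 s3 s3 s3 on 4 strands, 9 crossings.
Writhe w = (#positive) - (#negative) = 8 - 1 = 7.
Computing the Kauffman bracket via state sum. There are 2^9 = 512 states.
Each crossing splits two ways (0=vertical, 1=horizontal). The state's weight is A^(#A-smoothings - #B-smoothings) * d^(loops - 1).
Tabulate the states by total A-exponent and number of loops L (A-exp: L × count):
  A^9: L=3 ×1
  A^7: L=2 ×8, L=4 ×1
  A^5: L=1 ×15, L=3 ×21
  A^3: L=2 ×60, L=4 ×24
  A^1: L=3 ×110, L=5 ×16
  A^-1: L=4 ×120, L=6 ×6
  A^-3: L=5 ×83, L=7 ×1
  A^-5: L=6 ×36
  A^-7: L=7 ×9
  A^-9: L=8 ×1
Each group contributes A^e * Σ count * d^(L-1):
Powers of d = -A^2 - A^-2: d^2 = A^4 + 2 + A^-4; d^3 = -A^6 - 3*A^2 - 3*A^-2 - A^-6; d^4 = A^8 + 4*A^4 + 6 + 4*A^-4 + A^-8; d^5 = -A^10 - 5*A^6 - 10*A^2 - 10*A^-2 - 5*A^-6 - A^-10; d^6 = A^12 + 6*A^8 + 15*A^4 + 20 + 15*A^-4 + 6*A^-8 + A^-12; d^7 = -A^14 - 7*A^10 - 21*A^6 - 35*A^2 - 35*A^-2 - 21*A^-6 - 7*A^-10 - A^-14.
  A^9 * (d^2) = A^13 + 2*A^9 + A^5
  A^7 * (8*d + d^3) = -A^13 - 11*A^9 - 11*A^5 - A
  A^5 * (15 + 21*d^2) = 21*A^9 + 57*A^5 + 21*A
  A^3 * (60*d + 24*d^3) = -24*A^9 - 132*A^5 - 132*A - 24*A^-3
  A^1 * (110*d^2 + 16*d^4) = 16*A^9 + 174*A^5 + 316*A + 174*A^-3 + 16*A^-7
  A^-1 * (120*d^3 + 6*d^5) = -6*A^9 - 150*A^5 - 420*A - 420*A^-3 - 150*A^-7 - 6*A^-11
  A^-3 * (83*d^4 + d^6) = A^9 + 89*A^5 + 347*A + 518*A^-3 + 347*A^-7 + 89*A^-11 + A^-15
  A^-5 * (36*d^5) = -36*A^5 - 180*A - 360*A^-3 - 360*A^-7 - 180*A^-11 - 36*A^-15
  A^-7 * (9*d^6) = 9*A^5 + 54*A + 135*A^-3 + 180*A^-7 + 135*A^-11 + 54*A^-15 + 9*A^-19
  A^-9 * (d^7) = -A^5 - 7*A - 21*A^-3 - 35*A^-7 - 35*A^-11 - 21*A^-15 - 7*A^-19 - A^-23
Summing the groups: <K> = -A^9 - 2*A + 2*A^-3 - 2*A^-7 + 3*A^-11 - 2*A^-15 + 2*A^-19 - A^-23
Normalise by the writhe: (-A^3)^(-w) = (-A^3)^(-7) = -A^-21, so f(A) = -A^-21 * <K> = A^-12 + 2*A^-20 - 2*A^-24 + 2*A^-28 - 3*A^-32 + 2*A^-36 - 2*A^-40 + A^-44.
Substitute A = t^(-1/4), i.e. A^e → t^(-e/4): V(t) = t^11 - 2*t^10 + 2*t^9 - 3*t^8 + 2*t^7 - 2*t^6 + 2*t^5 + t^3

Answer: t^11 - 2*t^10 + 2*t^9 - 3*t^8 + 2*t^7 - 2*t^6 + 2*t^5 + t^3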